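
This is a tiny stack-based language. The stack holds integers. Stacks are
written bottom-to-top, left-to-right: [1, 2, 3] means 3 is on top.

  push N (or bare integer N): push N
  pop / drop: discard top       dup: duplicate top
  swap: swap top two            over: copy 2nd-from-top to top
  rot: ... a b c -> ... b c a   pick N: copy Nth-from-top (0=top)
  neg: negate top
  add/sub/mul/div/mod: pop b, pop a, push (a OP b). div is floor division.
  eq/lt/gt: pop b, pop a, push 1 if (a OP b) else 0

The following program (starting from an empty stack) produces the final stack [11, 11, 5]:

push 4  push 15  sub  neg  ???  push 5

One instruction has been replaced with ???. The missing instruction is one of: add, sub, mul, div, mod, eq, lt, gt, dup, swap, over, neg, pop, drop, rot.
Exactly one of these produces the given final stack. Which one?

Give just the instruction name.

Stack before ???: [11]
Stack after ???:  [11, 11]
The instruction that transforms [11] -> [11, 11] is: dup

Answer: dup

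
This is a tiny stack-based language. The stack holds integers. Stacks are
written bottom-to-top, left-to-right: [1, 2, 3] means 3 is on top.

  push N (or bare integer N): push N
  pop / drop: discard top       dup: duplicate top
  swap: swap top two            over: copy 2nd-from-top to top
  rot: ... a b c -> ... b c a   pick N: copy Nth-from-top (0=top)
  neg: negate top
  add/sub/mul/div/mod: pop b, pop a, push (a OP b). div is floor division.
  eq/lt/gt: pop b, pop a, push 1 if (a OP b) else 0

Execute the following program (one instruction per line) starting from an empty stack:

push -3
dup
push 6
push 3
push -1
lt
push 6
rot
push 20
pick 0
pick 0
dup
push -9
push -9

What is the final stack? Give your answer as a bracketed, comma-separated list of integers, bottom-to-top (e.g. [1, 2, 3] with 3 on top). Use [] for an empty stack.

Answer: [-3, -3, 0, 6, 6, 20, 20, 20, 20, -9, -9]

Derivation:
After 'push -3': [-3]
After 'dup': [-3, -3]
After 'push 6': [-3, -3, 6]
After 'push 3': [-3, -3, 6, 3]
After 'push -1': [-3, -3, 6, 3, -1]
After 'lt': [-3, -3, 6, 0]
After 'push 6': [-3, -3, 6, 0, 6]
After 'rot': [-3, -3, 0, 6, 6]
After 'push 20': [-3, -3, 0, 6, 6, 20]
After 'pick 0': [-3, -3, 0, 6, 6, 20, 20]
After 'pick 0': [-3, -3, 0, 6, 6, 20, 20, 20]
After 'dup': [-3, -3, 0, 6, 6, 20, 20, 20, 20]
After 'push -9': [-3, -3, 0, 6, 6, 20, 20, 20, 20, -9]
After 'push -9': [-3, -3, 0, 6, 6, 20, 20, 20, 20, -9, -9]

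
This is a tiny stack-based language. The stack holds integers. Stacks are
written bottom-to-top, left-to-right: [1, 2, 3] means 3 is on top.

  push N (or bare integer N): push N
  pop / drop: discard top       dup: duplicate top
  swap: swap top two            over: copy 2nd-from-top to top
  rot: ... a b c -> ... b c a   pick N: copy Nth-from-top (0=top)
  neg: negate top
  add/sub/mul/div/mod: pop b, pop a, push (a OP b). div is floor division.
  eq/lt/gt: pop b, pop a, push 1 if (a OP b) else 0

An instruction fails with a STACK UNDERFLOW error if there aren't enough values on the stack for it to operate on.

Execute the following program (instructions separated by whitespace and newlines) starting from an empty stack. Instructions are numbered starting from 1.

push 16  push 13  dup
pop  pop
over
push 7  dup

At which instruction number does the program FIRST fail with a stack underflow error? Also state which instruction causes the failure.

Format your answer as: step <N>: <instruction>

Answer: step 6: over

Derivation:
Step 1 ('push 16'): stack = [16], depth = 1
Step 2 ('push 13'): stack = [16, 13], depth = 2
Step 3 ('dup'): stack = [16, 13, 13], depth = 3
Step 4 ('pop'): stack = [16, 13], depth = 2
Step 5 ('pop'): stack = [16], depth = 1
Step 6 ('over'): needs 2 value(s) but depth is 1 — STACK UNDERFLOW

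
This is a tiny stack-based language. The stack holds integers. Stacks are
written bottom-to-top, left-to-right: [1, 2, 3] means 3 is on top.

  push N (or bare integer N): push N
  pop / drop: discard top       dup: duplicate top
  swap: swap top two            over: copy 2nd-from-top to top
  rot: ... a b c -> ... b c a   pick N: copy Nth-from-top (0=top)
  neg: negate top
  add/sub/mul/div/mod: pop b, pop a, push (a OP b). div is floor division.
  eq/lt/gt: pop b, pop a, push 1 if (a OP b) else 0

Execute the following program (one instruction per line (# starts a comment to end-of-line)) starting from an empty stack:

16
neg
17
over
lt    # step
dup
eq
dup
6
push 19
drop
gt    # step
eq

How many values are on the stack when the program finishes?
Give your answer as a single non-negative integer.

Answer: 2

Derivation:
After 'push 16': stack = [16] (depth 1)
After 'neg': stack = [-16] (depth 1)
After 'push 17': stack = [-16, 17] (depth 2)
After 'over': stack = [-16, 17, -16] (depth 3)
After 'lt': stack = [-16, 0] (depth 2)
After 'dup': stack = [-16, 0, 0] (depth 3)
After 'eq': stack = [-16, 1] (depth 2)
After 'dup': stack = [-16, 1, 1] (depth 3)
After 'push 6': stack = [-16, 1, 1, 6] (depth 4)
After 'push 19': stack = [-16, 1, 1, 6, 19] (depth 5)
After 'drop': stack = [-16, 1, 1, 6] (depth 4)
After 'gt': stack = [-16, 1, 0] (depth 3)
After 'eq': stack = [-16, 0] (depth 2)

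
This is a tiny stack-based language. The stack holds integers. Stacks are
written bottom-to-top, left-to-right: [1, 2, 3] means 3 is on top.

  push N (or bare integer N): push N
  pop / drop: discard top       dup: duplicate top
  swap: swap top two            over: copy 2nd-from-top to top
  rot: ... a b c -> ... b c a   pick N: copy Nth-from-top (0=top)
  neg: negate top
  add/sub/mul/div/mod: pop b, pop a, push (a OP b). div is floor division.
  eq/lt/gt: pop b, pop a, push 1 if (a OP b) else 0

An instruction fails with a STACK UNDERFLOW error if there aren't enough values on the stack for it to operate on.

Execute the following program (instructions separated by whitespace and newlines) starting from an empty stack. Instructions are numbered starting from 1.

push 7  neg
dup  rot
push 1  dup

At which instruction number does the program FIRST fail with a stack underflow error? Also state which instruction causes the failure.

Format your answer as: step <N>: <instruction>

Answer: step 4: rot

Derivation:
Step 1 ('push 7'): stack = [7], depth = 1
Step 2 ('neg'): stack = [-7], depth = 1
Step 3 ('dup'): stack = [-7, -7], depth = 2
Step 4 ('rot'): needs 3 value(s) but depth is 2 — STACK UNDERFLOW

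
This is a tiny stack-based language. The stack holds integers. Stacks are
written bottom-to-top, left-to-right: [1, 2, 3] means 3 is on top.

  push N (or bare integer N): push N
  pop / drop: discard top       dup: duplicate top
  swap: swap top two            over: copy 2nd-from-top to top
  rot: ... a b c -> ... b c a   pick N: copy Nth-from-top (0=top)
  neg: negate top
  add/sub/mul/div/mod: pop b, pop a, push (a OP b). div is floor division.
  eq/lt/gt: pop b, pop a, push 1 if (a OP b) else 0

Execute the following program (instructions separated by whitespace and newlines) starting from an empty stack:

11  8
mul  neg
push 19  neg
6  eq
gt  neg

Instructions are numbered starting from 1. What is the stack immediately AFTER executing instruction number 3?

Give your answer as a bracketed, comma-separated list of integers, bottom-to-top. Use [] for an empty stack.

Step 1 ('11'): [11]
Step 2 ('8'): [11, 8]
Step 3 ('mul'): [88]

Answer: [88]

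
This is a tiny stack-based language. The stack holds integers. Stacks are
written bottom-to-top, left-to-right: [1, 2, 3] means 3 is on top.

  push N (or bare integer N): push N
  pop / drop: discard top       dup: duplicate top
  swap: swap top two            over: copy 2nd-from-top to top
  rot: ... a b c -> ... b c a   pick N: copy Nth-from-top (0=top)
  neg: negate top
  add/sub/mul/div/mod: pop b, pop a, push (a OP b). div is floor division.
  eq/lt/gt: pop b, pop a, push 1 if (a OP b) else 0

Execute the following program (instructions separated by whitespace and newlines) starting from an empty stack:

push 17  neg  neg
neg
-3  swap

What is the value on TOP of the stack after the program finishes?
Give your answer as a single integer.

Answer: -17

Derivation:
After 'push 17': [17]
After 'neg': [-17]
After 'neg': [17]
After 'neg': [-17]
After 'push -3': [-17, -3]
After 'swap': [-3, -17]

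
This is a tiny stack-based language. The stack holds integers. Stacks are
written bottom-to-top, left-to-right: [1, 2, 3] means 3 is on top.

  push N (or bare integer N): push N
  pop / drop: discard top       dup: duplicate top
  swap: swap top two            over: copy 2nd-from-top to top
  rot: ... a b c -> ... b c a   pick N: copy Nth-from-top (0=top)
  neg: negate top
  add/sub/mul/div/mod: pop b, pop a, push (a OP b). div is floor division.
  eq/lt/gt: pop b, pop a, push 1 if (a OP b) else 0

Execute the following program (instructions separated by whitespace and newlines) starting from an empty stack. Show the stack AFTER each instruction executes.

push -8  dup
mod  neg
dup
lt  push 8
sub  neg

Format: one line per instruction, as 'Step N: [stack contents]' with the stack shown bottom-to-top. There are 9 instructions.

Step 1: [-8]
Step 2: [-8, -8]
Step 3: [0]
Step 4: [0]
Step 5: [0, 0]
Step 6: [0]
Step 7: [0, 8]
Step 8: [-8]
Step 9: [8]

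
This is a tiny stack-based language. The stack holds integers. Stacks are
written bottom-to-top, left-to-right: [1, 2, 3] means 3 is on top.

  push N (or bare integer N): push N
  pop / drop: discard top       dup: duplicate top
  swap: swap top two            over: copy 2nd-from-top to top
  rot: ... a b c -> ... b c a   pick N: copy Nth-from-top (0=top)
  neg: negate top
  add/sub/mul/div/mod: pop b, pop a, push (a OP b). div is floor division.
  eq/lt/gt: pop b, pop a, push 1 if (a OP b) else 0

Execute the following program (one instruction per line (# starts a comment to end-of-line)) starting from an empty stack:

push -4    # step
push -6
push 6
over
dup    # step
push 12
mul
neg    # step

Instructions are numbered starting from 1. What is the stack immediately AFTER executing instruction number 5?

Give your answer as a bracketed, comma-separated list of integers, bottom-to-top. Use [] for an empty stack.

Answer: [-4, -6, 6, -6, -6]

Derivation:
Step 1 ('push -4'): [-4]
Step 2 ('push -6'): [-4, -6]
Step 3 ('push 6'): [-4, -6, 6]
Step 4 ('over'): [-4, -6, 6, -6]
Step 5 ('dup'): [-4, -6, 6, -6, -6]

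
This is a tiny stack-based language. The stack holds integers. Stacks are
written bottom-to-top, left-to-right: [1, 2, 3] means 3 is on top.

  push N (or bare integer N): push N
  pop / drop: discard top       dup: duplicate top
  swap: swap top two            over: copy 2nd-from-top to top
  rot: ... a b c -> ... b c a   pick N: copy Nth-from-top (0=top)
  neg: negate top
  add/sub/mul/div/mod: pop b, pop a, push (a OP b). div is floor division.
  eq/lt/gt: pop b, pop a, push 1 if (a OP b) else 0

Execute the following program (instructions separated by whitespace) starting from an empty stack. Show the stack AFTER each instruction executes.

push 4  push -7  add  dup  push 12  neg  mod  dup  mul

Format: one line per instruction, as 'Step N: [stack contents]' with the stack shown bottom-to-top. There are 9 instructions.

Step 1: [4]
Step 2: [4, -7]
Step 3: [-3]
Step 4: [-3, -3]
Step 5: [-3, -3, 12]
Step 6: [-3, -3, -12]
Step 7: [-3, -3]
Step 8: [-3, -3, -3]
Step 9: [-3, 9]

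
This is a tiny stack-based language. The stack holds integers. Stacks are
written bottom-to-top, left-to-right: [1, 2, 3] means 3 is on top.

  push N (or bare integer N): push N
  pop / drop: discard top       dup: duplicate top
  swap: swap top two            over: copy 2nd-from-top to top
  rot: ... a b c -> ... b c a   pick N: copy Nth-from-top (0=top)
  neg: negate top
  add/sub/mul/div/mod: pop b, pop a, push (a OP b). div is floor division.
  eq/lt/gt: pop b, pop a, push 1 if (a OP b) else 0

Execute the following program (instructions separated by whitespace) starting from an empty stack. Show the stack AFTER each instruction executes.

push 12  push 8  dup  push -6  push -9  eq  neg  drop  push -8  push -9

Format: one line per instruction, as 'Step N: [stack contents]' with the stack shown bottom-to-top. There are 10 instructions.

Step 1: [12]
Step 2: [12, 8]
Step 3: [12, 8, 8]
Step 4: [12, 8, 8, -6]
Step 5: [12, 8, 8, -6, -9]
Step 6: [12, 8, 8, 0]
Step 7: [12, 8, 8, 0]
Step 8: [12, 8, 8]
Step 9: [12, 8, 8, -8]
Step 10: [12, 8, 8, -8, -9]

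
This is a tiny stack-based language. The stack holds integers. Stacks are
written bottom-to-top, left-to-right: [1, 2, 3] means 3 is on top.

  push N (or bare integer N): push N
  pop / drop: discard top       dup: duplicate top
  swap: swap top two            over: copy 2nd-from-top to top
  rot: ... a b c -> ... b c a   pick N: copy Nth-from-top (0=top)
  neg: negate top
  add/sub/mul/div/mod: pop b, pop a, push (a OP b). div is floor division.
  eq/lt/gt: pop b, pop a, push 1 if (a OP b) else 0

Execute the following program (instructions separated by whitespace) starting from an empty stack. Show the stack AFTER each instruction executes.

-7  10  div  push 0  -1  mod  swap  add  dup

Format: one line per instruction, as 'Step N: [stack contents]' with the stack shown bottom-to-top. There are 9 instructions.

Step 1: [-7]
Step 2: [-7, 10]
Step 3: [-1]
Step 4: [-1, 0]
Step 5: [-1, 0, -1]
Step 6: [-1, 0]
Step 7: [0, -1]
Step 8: [-1]
Step 9: [-1, -1]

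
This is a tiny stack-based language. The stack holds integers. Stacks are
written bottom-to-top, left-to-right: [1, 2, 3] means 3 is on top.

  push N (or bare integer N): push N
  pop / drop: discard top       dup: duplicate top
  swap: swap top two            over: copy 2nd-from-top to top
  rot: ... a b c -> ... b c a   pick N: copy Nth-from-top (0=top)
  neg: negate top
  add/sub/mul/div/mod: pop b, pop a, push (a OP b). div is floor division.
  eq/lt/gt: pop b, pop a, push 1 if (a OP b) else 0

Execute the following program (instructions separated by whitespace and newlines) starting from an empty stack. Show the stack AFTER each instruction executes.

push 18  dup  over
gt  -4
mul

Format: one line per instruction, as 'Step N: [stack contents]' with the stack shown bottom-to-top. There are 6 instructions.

Step 1: [18]
Step 2: [18, 18]
Step 3: [18, 18, 18]
Step 4: [18, 0]
Step 5: [18, 0, -4]
Step 6: [18, 0]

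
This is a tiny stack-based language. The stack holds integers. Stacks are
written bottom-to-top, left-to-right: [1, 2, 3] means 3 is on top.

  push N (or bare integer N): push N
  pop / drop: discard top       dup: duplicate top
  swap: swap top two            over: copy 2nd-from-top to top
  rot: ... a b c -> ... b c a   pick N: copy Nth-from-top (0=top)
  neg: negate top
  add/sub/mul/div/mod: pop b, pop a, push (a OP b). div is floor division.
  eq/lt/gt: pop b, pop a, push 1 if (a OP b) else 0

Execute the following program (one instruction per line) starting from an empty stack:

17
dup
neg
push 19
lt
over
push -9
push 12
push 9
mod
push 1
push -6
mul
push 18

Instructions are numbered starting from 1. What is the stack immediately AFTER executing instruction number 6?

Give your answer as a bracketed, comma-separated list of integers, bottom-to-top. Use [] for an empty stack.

Step 1 ('17'): [17]
Step 2 ('dup'): [17, 17]
Step 3 ('neg'): [17, -17]
Step 4 ('push 19'): [17, -17, 19]
Step 5 ('lt'): [17, 1]
Step 6 ('over'): [17, 1, 17]

Answer: [17, 1, 17]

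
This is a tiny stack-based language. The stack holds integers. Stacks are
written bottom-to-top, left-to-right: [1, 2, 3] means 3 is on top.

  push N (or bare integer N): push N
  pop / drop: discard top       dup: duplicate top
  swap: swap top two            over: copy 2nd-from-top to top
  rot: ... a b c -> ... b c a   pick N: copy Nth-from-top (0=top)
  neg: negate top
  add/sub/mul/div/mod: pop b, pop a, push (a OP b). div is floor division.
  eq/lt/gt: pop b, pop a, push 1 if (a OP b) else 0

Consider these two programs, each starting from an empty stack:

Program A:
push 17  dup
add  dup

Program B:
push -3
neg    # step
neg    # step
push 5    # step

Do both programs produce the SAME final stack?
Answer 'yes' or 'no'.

Answer: no

Derivation:
Program A trace:
  After 'push 17': [17]
  After 'dup': [17, 17]
  After 'add': [34]
  After 'dup': [34, 34]
Program A final stack: [34, 34]

Program B trace:
  After 'push -3': [-3]
  After 'neg': [3]
  After 'neg': [-3]
  After 'push 5': [-3, 5]
Program B final stack: [-3, 5]
Same: no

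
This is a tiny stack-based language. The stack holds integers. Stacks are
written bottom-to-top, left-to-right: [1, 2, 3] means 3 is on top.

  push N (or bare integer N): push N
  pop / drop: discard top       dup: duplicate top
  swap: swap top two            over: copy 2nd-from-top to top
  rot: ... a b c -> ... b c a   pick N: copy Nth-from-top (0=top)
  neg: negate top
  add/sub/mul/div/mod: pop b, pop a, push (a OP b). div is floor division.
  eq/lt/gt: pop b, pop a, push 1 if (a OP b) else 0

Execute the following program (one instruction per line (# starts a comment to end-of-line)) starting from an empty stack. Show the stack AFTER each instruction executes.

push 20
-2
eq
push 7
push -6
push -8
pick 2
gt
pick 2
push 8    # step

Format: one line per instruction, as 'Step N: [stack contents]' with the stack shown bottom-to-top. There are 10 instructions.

Step 1: [20]
Step 2: [20, -2]
Step 3: [0]
Step 4: [0, 7]
Step 5: [0, 7, -6]
Step 6: [0, 7, -6, -8]
Step 7: [0, 7, -6, -8, 7]
Step 8: [0, 7, -6, 0]
Step 9: [0, 7, -6, 0, 7]
Step 10: [0, 7, -6, 0, 7, 8]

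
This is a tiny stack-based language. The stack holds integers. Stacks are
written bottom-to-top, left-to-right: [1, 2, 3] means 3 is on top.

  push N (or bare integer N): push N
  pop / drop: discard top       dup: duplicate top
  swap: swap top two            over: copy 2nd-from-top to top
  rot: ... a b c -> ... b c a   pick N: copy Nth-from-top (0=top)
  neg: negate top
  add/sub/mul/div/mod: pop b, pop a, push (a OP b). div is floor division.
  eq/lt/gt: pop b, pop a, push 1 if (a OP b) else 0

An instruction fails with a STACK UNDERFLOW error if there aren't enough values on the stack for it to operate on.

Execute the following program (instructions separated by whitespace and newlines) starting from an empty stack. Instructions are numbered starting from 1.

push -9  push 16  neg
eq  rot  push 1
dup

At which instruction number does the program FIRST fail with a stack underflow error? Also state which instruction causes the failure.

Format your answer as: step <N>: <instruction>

Step 1 ('push -9'): stack = [-9], depth = 1
Step 2 ('push 16'): stack = [-9, 16], depth = 2
Step 3 ('neg'): stack = [-9, -16], depth = 2
Step 4 ('eq'): stack = [0], depth = 1
Step 5 ('rot'): needs 3 value(s) but depth is 1 — STACK UNDERFLOW

Answer: step 5: rot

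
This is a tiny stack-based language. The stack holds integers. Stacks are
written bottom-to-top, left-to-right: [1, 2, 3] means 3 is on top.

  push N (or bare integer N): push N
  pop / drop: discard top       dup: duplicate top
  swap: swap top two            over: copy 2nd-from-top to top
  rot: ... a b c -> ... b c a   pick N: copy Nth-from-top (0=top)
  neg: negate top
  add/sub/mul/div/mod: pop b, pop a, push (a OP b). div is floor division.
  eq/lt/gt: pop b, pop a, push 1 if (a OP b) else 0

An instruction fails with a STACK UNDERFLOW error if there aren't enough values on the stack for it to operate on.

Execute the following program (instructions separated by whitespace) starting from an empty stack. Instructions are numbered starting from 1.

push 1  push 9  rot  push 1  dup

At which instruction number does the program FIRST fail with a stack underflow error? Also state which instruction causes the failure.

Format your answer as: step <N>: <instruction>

Answer: step 3: rot

Derivation:
Step 1 ('push 1'): stack = [1], depth = 1
Step 2 ('push 9'): stack = [1, 9], depth = 2
Step 3 ('rot'): needs 3 value(s) but depth is 2 — STACK UNDERFLOW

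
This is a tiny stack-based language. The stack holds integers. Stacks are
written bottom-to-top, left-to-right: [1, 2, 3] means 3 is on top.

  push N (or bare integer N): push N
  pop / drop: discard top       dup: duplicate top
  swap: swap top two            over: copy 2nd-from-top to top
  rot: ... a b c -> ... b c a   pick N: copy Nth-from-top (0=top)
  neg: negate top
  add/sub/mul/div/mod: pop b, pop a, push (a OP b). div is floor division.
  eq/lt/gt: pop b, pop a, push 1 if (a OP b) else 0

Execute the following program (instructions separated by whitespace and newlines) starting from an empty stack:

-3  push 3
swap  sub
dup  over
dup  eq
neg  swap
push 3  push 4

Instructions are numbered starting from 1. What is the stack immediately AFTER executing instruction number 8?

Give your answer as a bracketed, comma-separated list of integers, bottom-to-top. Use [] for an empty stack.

Answer: [6, 6, 1]

Derivation:
Step 1 ('-3'): [-3]
Step 2 ('push 3'): [-3, 3]
Step 3 ('swap'): [3, -3]
Step 4 ('sub'): [6]
Step 5 ('dup'): [6, 6]
Step 6 ('over'): [6, 6, 6]
Step 7 ('dup'): [6, 6, 6, 6]
Step 8 ('eq'): [6, 6, 1]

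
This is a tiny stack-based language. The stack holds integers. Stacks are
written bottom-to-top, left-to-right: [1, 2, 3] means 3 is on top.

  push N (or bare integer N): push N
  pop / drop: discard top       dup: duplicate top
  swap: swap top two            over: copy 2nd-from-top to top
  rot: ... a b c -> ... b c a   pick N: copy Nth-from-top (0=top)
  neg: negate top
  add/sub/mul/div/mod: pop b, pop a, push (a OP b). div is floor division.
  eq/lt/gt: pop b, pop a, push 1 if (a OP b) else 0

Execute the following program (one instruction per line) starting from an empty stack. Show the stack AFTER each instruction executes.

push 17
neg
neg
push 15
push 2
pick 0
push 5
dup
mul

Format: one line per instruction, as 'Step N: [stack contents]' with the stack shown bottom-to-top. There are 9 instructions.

Step 1: [17]
Step 2: [-17]
Step 3: [17]
Step 4: [17, 15]
Step 5: [17, 15, 2]
Step 6: [17, 15, 2, 2]
Step 7: [17, 15, 2, 2, 5]
Step 8: [17, 15, 2, 2, 5, 5]
Step 9: [17, 15, 2, 2, 25]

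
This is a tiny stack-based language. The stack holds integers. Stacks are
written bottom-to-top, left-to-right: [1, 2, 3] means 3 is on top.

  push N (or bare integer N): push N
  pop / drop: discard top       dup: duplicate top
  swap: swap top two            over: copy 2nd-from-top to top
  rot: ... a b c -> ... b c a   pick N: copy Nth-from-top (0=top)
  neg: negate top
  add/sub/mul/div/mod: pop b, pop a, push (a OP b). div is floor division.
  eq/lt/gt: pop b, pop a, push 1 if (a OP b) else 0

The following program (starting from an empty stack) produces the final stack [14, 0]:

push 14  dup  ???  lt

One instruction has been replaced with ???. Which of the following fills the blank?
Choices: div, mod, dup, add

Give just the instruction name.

Answer: dup

Derivation:
Stack before ???: [14, 14]
Stack after ???:  [14, 14, 14]
Checking each choice:
  div: stack underflow (need 2, have 1)
  mod: stack underflow (need 2, have 1)
  dup: MATCH
  add: stack underflow (need 2, have 1)


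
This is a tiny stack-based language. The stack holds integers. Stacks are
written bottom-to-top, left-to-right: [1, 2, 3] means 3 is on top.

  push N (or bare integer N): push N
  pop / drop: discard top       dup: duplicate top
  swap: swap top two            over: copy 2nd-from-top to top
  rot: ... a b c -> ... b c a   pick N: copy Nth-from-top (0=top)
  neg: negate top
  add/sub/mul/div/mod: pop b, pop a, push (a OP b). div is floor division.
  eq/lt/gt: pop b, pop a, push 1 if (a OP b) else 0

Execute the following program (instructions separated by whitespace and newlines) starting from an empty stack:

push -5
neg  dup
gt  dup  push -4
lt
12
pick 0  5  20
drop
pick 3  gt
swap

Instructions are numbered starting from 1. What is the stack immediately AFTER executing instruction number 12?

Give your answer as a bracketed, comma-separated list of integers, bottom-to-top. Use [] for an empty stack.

Step 1 ('push -5'): [-5]
Step 2 ('neg'): [5]
Step 3 ('dup'): [5, 5]
Step 4 ('gt'): [0]
Step 5 ('dup'): [0, 0]
Step 6 ('push -4'): [0, 0, -4]
Step 7 ('lt'): [0, 0]
Step 8 ('12'): [0, 0, 12]
Step 9 ('pick 0'): [0, 0, 12, 12]
Step 10 ('5'): [0, 0, 12, 12, 5]
Step 11 ('20'): [0, 0, 12, 12, 5, 20]
Step 12 ('drop'): [0, 0, 12, 12, 5]

Answer: [0, 0, 12, 12, 5]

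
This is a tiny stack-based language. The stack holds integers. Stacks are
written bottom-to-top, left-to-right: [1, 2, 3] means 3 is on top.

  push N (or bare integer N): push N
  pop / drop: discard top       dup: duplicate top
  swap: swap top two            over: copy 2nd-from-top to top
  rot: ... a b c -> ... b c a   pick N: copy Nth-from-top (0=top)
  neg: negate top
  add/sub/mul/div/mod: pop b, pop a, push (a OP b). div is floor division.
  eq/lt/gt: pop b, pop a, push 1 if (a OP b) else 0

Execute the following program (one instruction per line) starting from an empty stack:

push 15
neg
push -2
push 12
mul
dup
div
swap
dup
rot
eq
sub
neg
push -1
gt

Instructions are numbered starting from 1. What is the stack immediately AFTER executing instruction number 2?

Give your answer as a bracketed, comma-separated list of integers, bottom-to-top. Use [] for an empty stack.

Step 1 ('push 15'): [15]
Step 2 ('neg'): [-15]

Answer: [-15]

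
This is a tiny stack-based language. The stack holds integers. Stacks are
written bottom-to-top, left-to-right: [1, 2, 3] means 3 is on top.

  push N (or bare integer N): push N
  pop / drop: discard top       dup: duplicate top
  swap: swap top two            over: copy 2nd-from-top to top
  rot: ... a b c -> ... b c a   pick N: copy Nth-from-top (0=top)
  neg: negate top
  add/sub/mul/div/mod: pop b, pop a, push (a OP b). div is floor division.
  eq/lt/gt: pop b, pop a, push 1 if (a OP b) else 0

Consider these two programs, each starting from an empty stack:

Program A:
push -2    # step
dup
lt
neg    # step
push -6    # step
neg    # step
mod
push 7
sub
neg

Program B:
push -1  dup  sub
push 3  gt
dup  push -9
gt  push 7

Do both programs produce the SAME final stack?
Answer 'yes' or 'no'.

Program A trace:
  After 'push -2': [-2]
  After 'dup': [-2, -2]
  After 'lt': [0]
  After 'neg': [0]
  After 'push -6': [0, -6]
  After 'neg': [0, 6]
  After 'mod': [0]
  After 'push 7': [0, 7]
  After 'sub': [-7]
  After 'neg': [7]
Program A final stack: [7]

Program B trace:
  After 'push -1': [-1]
  After 'dup': [-1, -1]
  After 'sub': [0]
  After 'push 3': [0, 3]
  After 'gt': [0]
  After 'dup': [0, 0]
  After 'push -9': [0, 0, -9]
  After 'gt': [0, 1]
  After 'push 7': [0, 1, 7]
Program B final stack: [0, 1, 7]
Same: no

Answer: no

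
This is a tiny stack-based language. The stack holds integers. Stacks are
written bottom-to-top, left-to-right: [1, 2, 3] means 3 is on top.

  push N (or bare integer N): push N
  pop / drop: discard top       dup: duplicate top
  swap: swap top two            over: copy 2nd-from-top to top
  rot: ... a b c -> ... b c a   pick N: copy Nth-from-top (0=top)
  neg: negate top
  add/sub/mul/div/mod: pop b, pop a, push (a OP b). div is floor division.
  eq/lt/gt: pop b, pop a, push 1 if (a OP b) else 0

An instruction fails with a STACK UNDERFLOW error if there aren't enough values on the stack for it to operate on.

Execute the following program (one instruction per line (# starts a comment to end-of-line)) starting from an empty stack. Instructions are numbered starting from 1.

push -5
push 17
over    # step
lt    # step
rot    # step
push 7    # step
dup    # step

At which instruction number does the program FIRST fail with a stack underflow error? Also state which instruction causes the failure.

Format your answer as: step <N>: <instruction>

Step 1 ('push -5'): stack = [-5], depth = 1
Step 2 ('push 17'): stack = [-5, 17], depth = 2
Step 3 ('over'): stack = [-5, 17, -5], depth = 3
Step 4 ('lt'): stack = [-5, 0], depth = 2
Step 5 ('rot'): needs 3 value(s) but depth is 2 — STACK UNDERFLOW

Answer: step 5: rot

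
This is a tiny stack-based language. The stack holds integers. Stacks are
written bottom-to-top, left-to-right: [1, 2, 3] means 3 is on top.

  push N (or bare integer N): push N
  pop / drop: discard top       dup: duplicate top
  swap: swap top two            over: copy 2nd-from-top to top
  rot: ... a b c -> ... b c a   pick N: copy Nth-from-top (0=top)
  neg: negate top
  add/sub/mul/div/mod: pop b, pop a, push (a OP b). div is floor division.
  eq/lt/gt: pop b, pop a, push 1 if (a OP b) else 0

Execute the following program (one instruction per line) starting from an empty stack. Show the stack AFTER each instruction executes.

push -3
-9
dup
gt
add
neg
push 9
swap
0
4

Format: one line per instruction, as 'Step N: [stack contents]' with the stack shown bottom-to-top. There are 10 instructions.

Step 1: [-3]
Step 2: [-3, -9]
Step 3: [-3, -9, -9]
Step 4: [-3, 0]
Step 5: [-3]
Step 6: [3]
Step 7: [3, 9]
Step 8: [9, 3]
Step 9: [9, 3, 0]
Step 10: [9, 3, 0, 4]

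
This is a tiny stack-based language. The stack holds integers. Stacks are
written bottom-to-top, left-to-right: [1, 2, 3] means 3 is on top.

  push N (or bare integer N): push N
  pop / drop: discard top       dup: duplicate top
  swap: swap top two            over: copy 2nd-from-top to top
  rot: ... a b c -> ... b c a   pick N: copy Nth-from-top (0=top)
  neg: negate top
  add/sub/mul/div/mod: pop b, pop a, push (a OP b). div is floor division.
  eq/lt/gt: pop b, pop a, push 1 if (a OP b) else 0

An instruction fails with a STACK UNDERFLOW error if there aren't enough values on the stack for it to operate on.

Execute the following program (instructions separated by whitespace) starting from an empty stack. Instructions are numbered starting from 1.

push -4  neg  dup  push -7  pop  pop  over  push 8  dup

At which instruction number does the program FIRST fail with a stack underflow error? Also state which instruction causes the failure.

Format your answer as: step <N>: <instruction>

Answer: step 7: over

Derivation:
Step 1 ('push -4'): stack = [-4], depth = 1
Step 2 ('neg'): stack = [4], depth = 1
Step 3 ('dup'): stack = [4, 4], depth = 2
Step 4 ('push -7'): stack = [4, 4, -7], depth = 3
Step 5 ('pop'): stack = [4, 4], depth = 2
Step 6 ('pop'): stack = [4], depth = 1
Step 7 ('over'): needs 2 value(s) but depth is 1 — STACK UNDERFLOW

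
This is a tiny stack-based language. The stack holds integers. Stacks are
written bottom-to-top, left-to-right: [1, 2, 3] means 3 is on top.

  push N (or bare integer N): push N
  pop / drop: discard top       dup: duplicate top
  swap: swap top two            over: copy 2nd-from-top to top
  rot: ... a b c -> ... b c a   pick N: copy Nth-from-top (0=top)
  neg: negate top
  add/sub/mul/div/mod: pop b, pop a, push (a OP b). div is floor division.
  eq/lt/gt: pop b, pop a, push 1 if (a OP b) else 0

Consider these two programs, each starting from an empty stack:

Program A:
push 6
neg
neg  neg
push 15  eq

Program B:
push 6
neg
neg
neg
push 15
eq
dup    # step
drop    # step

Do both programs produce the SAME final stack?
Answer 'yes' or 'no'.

Program A trace:
  After 'push 6': [6]
  After 'neg': [-6]
  After 'neg': [6]
  After 'neg': [-6]
  After 'push 15': [-6, 15]
  After 'eq': [0]
Program A final stack: [0]

Program B trace:
  After 'push 6': [6]
  After 'neg': [-6]
  After 'neg': [6]
  After 'neg': [-6]
  After 'push 15': [-6, 15]
  After 'eq': [0]
  After 'dup': [0, 0]
  After 'drop': [0]
Program B final stack: [0]
Same: yes

Answer: yes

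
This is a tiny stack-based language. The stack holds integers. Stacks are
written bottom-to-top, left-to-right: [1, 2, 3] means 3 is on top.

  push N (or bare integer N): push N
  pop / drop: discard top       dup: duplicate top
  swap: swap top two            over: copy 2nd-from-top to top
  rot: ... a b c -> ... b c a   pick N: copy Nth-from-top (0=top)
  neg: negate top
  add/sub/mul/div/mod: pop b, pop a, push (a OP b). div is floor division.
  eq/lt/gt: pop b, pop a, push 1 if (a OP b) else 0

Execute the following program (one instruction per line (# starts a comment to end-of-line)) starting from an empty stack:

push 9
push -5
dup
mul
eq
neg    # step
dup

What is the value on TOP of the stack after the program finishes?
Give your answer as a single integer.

Answer: 0

Derivation:
After 'push 9': [9]
After 'push -5': [9, -5]
After 'dup': [9, -5, -5]
After 'mul': [9, 25]
After 'eq': [0]
After 'neg': [0]
After 'dup': [0, 0]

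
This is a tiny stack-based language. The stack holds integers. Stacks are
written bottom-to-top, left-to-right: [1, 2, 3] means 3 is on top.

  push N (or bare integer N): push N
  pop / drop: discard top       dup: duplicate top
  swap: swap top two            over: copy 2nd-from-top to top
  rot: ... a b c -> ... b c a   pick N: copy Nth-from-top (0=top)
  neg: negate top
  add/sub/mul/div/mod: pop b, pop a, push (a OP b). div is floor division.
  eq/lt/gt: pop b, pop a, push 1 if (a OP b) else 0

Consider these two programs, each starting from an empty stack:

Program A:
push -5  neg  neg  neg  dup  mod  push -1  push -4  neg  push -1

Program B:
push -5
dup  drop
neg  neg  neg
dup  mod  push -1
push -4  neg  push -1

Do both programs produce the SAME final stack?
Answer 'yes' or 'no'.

Answer: yes

Derivation:
Program A trace:
  After 'push -5': [-5]
  After 'neg': [5]
  After 'neg': [-5]
  After 'neg': [5]
  After 'dup': [5, 5]
  After 'mod': [0]
  After 'push -1': [0, -1]
  After 'push -4': [0, -1, -4]
  After 'neg': [0, -1, 4]
  After 'push -1': [0, -1, 4, -1]
Program A final stack: [0, -1, 4, -1]

Program B trace:
  After 'push -5': [-5]
  After 'dup': [-5, -5]
  After 'drop': [-5]
  After 'neg': [5]
  After 'neg': [-5]
  After 'neg': [5]
  After 'dup': [5, 5]
  After 'mod': [0]
  After 'push -1': [0, -1]
  After 'push -4': [0, -1, -4]
  After 'neg': [0, -1, 4]
  After 'push -1': [0, -1, 4, -1]
Program B final stack: [0, -1, 4, -1]
Same: yes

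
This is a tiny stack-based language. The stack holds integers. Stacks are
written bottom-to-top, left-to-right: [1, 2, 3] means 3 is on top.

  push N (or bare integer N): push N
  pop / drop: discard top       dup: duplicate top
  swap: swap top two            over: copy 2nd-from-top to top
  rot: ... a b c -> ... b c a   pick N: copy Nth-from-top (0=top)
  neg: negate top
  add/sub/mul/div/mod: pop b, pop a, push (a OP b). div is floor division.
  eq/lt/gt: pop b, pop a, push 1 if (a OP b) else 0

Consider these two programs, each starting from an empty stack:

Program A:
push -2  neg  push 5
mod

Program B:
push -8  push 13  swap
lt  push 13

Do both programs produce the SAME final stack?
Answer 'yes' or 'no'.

Answer: no

Derivation:
Program A trace:
  After 'push -2': [-2]
  After 'neg': [2]
  After 'push 5': [2, 5]
  After 'mod': [2]
Program A final stack: [2]

Program B trace:
  After 'push -8': [-8]
  After 'push 13': [-8, 13]
  After 'swap': [13, -8]
  After 'lt': [0]
  After 'push 13': [0, 13]
Program B final stack: [0, 13]
Same: no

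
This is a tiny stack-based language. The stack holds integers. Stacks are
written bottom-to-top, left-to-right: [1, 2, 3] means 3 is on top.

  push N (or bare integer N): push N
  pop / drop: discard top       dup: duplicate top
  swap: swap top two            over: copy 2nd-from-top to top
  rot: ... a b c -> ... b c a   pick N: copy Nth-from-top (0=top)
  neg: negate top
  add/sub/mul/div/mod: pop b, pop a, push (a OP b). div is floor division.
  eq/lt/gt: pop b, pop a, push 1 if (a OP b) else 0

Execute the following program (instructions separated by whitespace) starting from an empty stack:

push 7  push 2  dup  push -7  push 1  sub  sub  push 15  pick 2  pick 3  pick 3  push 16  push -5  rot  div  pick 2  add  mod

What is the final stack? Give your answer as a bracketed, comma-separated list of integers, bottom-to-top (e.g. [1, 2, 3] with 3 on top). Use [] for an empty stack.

After 'push 7': [7]
After 'push 2': [7, 2]
After 'dup': [7, 2, 2]
After 'push -7': [7, 2, 2, -7]
After 'push 1': [7, 2, 2, -7, 1]
After 'sub': [7, 2, 2, -8]
After 'sub': [7, 2, 10]
After 'push 15': [7, 2, 10, 15]
After 'pick 2': [7, 2, 10, 15, 2]
After 'pick 3': [7, 2, 10, 15, 2, 2]
After 'pick 3': [7, 2, 10, 15, 2, 2, 10]
After 'push 16': [7, 2, 10, 15, 2, 2, 10, 16]
After 'push -5': [7, 2, 10, 15, 2, 2, 10, 16, -5]
After 'rot': [7, 2, 10, 15, 2, 2, 16, -5, 10]
After 'div': [7, 2, 10, 15, 2, 2, 16, -1]
After 'pick 2': [7, 2, 10, 15, 2, 2, 16, -1, 2]
After 'add': [7, 2, 10, 15, 2, 2, 16, 1]
After 'mod': [7, 2, 10, 15, 2, 2, 0]

Answer: [7, 2, 10, 15, 2, 2, 0]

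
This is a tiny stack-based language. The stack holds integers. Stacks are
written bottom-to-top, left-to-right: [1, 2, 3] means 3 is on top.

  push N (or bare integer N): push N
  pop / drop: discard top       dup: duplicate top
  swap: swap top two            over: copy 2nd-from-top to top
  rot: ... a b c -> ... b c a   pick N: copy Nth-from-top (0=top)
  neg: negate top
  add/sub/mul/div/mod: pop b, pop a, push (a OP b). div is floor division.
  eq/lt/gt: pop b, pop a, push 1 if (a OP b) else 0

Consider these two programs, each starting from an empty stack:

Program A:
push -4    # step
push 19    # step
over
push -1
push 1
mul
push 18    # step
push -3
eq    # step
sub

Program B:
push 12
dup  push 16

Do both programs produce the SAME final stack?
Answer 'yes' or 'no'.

Program A trace:
  After 'push -4': [-4]
  After 'push 19': [-4, 19]
  After 'over': [-4, 19, -4]
  After 'push -1': [-4, 19, -4, -1]
  After 'push 1': [-4, 19, -4, -1, 1]
  After 'mul': [-4, 19, -4, -1]
  After 'push 18': [-4, 19, -4, -1, 18]
  After 'push -3': [-4, 19, -4, -1, 18, -3]
  After 'eq': [-4, 19, -4, -1, 0]
  After 'sub': [-4, 19, -4, -1]
Program A final stack: [-4, 19, -4, -1]

Program B trace:
  After 'push 12': [12]
  After 'dup': [12, 12]
  After 'push 16': [12, 12, 16]
Program B final stack: [12, 12, 16]
Same: no

Answer: no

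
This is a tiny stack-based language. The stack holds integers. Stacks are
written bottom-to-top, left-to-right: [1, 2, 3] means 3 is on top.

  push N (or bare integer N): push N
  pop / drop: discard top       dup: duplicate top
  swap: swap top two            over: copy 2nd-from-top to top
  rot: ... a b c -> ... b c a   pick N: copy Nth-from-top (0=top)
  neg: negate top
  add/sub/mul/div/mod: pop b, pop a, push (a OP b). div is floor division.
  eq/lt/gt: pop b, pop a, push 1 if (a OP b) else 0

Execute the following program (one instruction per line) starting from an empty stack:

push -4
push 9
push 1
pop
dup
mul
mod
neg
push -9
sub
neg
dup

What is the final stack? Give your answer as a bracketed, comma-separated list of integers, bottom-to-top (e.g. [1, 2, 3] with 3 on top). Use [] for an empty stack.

After 'push -4': [-4]
After 'push 9': [-4, 9]
After 'push 1': [-4, 9, 1]
After 'pop': [-4, 9]
After 'dup': [-4, 9, 9]
After 'mul': [-4, 81]
After 'mod': [77]
After 'neg': [-77]
After 'push -9': [-77, -9]
After 'sub': [-68]
After 'neg': [68]
After 'dup': [68, 68]

Answer: [68, 68]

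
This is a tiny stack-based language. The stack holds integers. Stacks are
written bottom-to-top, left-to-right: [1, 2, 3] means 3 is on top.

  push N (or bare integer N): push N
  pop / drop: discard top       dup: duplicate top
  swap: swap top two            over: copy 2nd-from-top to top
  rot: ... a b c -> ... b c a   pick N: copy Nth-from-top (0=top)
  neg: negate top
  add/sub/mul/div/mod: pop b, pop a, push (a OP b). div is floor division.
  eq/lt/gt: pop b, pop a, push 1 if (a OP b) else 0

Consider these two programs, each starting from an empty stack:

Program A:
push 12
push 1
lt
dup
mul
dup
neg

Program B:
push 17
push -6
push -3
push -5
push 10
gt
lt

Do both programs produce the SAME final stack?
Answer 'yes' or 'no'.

Answer: no

Derivation:
Program A trace:
  After 'push 12': [12]
  After 'push 1': [12, 1]
  After 'lt': [0]
  After 'dup': [0, 0]
  After 'mul': [0]
  After 'dup': [0, 0]
  After 'neg': [0, 0]
Program A final stack: [0, 0]

Program B trace:
  After 'push 17': [17]
  After 'push -6': [17, -6]
  After 'push -3': [17, -6, -3]
  After 'push -5': [17, -6, -3, -5]
  After 'push 10': [17, -6, -3, -5, 10]
  After 'gt': [17, -6, -3, 0]
  After 'lt': [17, -6, 1]
Program B final stack: [17, -6, 1]
Same: no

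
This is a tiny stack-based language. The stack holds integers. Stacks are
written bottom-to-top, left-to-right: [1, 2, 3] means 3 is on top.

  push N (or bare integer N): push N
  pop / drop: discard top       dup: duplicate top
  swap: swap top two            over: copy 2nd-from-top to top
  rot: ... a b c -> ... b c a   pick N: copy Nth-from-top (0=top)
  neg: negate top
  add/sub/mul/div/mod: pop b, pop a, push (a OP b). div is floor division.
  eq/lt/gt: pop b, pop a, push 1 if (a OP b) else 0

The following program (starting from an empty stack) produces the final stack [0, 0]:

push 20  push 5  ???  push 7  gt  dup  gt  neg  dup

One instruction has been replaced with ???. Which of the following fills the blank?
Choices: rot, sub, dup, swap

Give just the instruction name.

Stack before ???: [20, 5]
Stack after ???:  [15]
Checking each choice:
  rot: stack underflow (need 3, have 2)
  sub: MATCH
  dup: produces [20, 5, 0, 0]
  swap: produces [5, 0, 0]


Answer: sub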